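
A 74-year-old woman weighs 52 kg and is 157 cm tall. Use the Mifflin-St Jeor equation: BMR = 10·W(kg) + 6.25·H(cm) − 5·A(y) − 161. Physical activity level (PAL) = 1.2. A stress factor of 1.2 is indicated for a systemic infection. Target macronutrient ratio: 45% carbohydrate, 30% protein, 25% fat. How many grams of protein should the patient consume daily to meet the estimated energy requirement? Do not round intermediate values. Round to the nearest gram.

Mifflin-St Jeor (female): BMR = 10(52) + 6.25(157) − 5(74) − 161 = 520 + 981.25 − 370 − 161 = 970.25 kcal/day.
TEE = 970.25 × 1.2 = 1164.3 kcal/day.
With stress factor 1.2: 1164.3 × 1.2 = 1397.16 kcal/day.
Protein energy = 30% × 1397.16 = 419.148 kcal.
Protein = 419.148 ÷ 4 kcal/g = 104.787 g.

105 g/day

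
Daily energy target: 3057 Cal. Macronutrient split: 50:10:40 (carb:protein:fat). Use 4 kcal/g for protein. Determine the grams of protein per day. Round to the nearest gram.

Protein energy = 10% × 3057 = 305.7 kcal.
At 4 kcal/g: 305.7 ÷ 4 = 76.425 g.

76 g/day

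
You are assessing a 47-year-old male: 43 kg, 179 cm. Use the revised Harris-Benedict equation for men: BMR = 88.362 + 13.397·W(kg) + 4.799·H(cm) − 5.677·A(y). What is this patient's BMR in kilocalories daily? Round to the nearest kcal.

1257 kilocalories daily

Harris-Benedict: BMR = 88.362 + 13.397(43) + 4.799(179) − 5.677(47) = 1256.635 kcal/day.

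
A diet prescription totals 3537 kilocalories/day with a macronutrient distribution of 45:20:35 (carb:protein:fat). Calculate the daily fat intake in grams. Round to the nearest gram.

Fat energy = 35% × 3537 = 1237.95 kcal.
At 9 kcal/g: 1237.95 ÷ 9 = 137.55 g.

138 g/day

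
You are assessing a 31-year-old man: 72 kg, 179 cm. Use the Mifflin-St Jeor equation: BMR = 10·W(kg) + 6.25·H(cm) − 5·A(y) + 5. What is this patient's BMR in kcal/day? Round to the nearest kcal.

Mifflin-St Jeor (male): BMR = 10(72) + 6.25(179) − 5(31) + 5 = 720 + 1118.75 − 155 + 5 = 1688.75 kcal/day.

1689 kcal/day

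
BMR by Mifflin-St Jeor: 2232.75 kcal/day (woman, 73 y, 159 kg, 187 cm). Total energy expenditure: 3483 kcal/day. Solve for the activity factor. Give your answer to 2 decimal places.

1.56

Activity factor = TEE ÷ BMR = 3483 ÷ 2232.75 = 1.56.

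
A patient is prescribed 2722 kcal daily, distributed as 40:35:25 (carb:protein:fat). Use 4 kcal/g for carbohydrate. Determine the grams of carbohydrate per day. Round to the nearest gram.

Carbohydrate energy = 40% × 2722 = 1088.8 kcal.
At 4 kcal/g: 1088.8 ÷ 4 = 272.2 g.

272 g/day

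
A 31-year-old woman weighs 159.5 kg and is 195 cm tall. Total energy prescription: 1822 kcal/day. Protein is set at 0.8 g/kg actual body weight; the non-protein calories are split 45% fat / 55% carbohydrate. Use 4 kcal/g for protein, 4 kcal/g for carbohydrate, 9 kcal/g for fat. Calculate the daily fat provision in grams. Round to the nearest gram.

Protein = 0.8 × 159.5 = 127.6 g → 127.6 × 4 = 510.4 kcal.
Non-protein calories = 1822 − 510.4 = 1311.6 kcal.
Fat: 45% × 1311.6 = 590.22 kcal; carbohydrate: 721.38 kcal.
Fat: 590.22 kcal ÷ 9 kcal/g = 65.58 g.

66 g/day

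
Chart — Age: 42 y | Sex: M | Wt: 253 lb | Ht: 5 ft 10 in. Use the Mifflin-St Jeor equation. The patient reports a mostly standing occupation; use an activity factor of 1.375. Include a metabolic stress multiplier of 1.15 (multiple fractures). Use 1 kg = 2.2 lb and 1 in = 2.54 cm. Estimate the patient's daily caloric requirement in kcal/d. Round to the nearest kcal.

3251 kcal/d

Convert to metric: weight = 253 ÷ 2.2 = 115 kg; height = (5×12 + 10) × 2.54 = 70 × 2.54 = 177.8 cm.
Mifflin-St Jeor (male): BMR = 10(115) + 6.25(177.8) − 5(42) + 5 = 1150 + 1111.25 − 210 + 5 = 2056.25 kcal/day.
TEE = BMR × activity factor = 2056.25 × 1.375 = 2827.3438 kcal/day.
Apply stress factor: 2827.3438 × 1.15 = 3251.4453 kcal/day.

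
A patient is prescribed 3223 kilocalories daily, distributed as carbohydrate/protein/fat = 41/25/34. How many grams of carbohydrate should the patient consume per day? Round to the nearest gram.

330 g/day

Carbohydrate energy = 41% × 3223 = 1321.43 kcal.
At 4 kcal/g: 1321.43 ÷ 4 = 330.3575 g.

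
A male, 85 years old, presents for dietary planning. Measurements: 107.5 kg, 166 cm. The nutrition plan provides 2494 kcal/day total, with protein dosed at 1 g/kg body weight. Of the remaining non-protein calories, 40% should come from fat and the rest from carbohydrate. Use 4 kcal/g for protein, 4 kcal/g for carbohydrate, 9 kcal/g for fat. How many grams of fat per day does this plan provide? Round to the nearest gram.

Protein = 1 × 107.5 = 107.5 g → 107.5 × 4 = 430 kcal.
Non-protein calories = 2494 − 430 = 2064 kcal.
Fat: 40% × 2064 = 825.6 kcal; carbohydrate: 1238.4 kcal.
Fat: 825.6 kcal ÷ 9 kcal/g = 91.7333 g.

92 g/day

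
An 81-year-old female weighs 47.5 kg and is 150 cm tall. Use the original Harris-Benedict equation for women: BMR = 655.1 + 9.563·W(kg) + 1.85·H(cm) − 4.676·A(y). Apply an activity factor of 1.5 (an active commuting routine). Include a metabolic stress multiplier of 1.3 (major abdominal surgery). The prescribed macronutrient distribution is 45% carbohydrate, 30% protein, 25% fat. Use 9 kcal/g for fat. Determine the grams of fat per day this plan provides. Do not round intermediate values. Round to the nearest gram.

Harris-Benedict: BMR = 655.1 + 9.563(47.5) + 1.85(150) − 4.676(81) = 1008.0865 kcal/day.
TEE = 1008.0865 × 1.5 = 1512.1298 kcal/day.
With stress factor 1.3: 1512.1298 × 1.3 = 1965.7687 kcal/day.
Fat energy = 25% × 1965.7687 = 491.4422 kcal.
Fat = 491.4422 ÷ 9 kcal/g = 54.6047 g.

55 g/day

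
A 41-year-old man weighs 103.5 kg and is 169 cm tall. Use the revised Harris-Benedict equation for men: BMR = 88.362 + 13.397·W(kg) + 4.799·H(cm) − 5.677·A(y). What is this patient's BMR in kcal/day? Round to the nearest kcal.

Harris-Benedict: BMR = 88.362 + 13.397(103.5) + 4.799(169) − 5.677(41) = 2053.2255 kcal/day.

2053 kcal/day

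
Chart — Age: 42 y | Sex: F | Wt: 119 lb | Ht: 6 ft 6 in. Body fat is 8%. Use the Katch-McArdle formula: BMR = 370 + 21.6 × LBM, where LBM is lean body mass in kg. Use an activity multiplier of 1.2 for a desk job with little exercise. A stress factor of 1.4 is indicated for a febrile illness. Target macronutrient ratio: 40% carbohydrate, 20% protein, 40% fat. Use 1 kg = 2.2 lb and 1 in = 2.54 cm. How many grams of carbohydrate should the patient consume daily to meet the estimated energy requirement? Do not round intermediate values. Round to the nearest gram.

Convert to metric: weight = 119 ÷ 2.2 = 54.0909 kg; height = (6×12 + 6) × 2.54 = 78 × 2.54 = 198.12 cm.
LBM = 54.0909 × (1 − 0.08) = 49.7636 kg. Katch-McArdle: BMR = 370 + 21.6 × 49.7636 = 1444.8945 kcal/day.
TEE = 1444.8945 × 1.2 = 1733.8735 kcal/day.
With stress factor 1.4: 1733.8735 × 1.4 = 2427.4228 kcal/day.
Carbohydrate energy = 40% × 2427.4228 = 970.9691 kcal.
Carbohydrate = 970.9691 ÷ 4 kcal/g = 242.7423 g.

243 g/day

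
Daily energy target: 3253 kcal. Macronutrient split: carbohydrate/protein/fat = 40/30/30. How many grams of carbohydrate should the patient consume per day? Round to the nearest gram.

325 g/day

Carbohydrate energy = 40% × 3253 = 1301.2 kcal.
At 4 kcal/g: 1301.2 ÷ 4 = 325.3 g.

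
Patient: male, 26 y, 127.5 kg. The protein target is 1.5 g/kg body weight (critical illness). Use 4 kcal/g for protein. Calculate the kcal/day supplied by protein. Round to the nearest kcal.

765 kcal/day

Protein = 1.5 g/kg × 127.5 kg = 191.25 g/day.
Protein energy = 191.25 g × 4 kcal/g = 765 kcal/day.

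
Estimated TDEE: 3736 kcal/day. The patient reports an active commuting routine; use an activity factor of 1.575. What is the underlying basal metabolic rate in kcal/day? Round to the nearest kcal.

BMR = TEE ÷ activity factor = 3736 ÷ 1.575 = 2372.0635 kcal/day.

2372 kcal/day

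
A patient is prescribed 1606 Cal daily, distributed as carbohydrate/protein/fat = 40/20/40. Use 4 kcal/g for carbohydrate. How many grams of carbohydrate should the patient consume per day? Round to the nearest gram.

161 g/day

Carbohydrate energy = 40% × 1606 = 642.4 kcal.
At 4 kcal/g: 642.4 ÷ 4 = 160.6 g.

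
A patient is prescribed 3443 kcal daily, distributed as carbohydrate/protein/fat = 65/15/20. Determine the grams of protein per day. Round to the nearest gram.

129 g/day

Protein energy = 15% × 3443 = 516.45 kcal.
At 4 kcal/g: 516.45 ÷ 4 = 129.1125 g.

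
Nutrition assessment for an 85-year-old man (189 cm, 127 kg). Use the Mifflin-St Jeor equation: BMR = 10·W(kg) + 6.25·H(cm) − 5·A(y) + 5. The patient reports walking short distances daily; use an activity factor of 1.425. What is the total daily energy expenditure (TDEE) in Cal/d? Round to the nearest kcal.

Mifflin-St Jeor (male): BMR = 10(127) + 6.25(189) − 5(85) + 5 = 1270 + 1181.25 − 425 + 5 = 2031.25 kcal/day.
TEE = BMR × activity factor = 2031.25 × 1.425 = 2894.5313 kcal/day.

2895 Cal/d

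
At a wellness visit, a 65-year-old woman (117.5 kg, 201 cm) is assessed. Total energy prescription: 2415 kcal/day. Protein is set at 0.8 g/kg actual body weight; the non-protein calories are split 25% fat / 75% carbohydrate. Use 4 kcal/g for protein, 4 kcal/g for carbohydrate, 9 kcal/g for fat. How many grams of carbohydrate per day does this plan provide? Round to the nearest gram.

Protein = 0.8 × 117.5 = 94 g → 94 × 4 = 376 kcal.
Non-protein calories = 2415 − 376 = 2039 kcal.
Fat: 25% × 2039 = 509.75 kcal; carbohydrate: 1529.25 kcal.
Carbohydrate: 1529.25 kcal ÷ 4 kcal/g = 382.3125 g.

382 g/day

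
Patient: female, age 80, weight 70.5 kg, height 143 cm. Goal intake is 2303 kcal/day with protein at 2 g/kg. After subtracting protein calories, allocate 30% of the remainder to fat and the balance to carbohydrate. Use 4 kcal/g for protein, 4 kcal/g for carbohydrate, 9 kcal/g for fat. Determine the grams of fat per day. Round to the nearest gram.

Protein = 2 × 70.5 = 141 g → 141 × 4 = 564 kcal.
Non-protein calories = 2303 − 564 = 1739 kcal.
Fat: 30% × 1739 = 521.7 kcal; carbohydrate: 1217.3 kcal.
Fat: 521.7 kcal ÷ 9 kcal/g = 57.9667 g.

58 g/day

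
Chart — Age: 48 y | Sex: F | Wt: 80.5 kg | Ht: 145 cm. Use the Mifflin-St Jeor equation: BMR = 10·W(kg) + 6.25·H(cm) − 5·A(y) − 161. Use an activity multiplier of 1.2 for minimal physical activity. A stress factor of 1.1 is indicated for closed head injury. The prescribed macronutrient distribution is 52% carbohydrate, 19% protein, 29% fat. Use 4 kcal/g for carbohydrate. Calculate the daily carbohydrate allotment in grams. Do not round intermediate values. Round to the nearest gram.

225 g/day

Mifflin-St Jeor (female): BMR = 10(80.5) + 6.25(145) − 5(48) − 161 = 805 + 906.25 − 240 − 161 = 1310.25 kcal/day.
TEE = 1310.25 × 1.2 = 1572.3 kcal/day.
With stress factor 1.1: 1572.3 × 1.1 = 1729.53 kcal/day.
Carbohydrate energy = 52% × 1729.53 = 899.3556 kcal.
Carbohydrate = 899.3556 ÷ 4 kcal/g = 224.8389 g.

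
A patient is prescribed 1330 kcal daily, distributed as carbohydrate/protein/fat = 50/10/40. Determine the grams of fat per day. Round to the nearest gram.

Fat energy = 40% × 1330 = 532 kcal.
At 9 kcal/g: 532 ÷ 9 = 59.1111 g.

59 g/day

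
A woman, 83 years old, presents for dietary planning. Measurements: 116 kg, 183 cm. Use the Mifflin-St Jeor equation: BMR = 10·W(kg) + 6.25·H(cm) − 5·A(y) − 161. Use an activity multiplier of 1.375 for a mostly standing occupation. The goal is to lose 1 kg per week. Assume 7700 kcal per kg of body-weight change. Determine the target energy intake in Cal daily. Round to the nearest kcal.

1276 Cal daily

Mifflin-St Jeor (female): BMR = 10(116) + 6.25(183) − 5(83) − 161 = 1160 + 1143.75 − 415 − 161 = 1727.75 kcal/day.
TEE = 1727.75 × 1.375 = 2375.6563 kcal/day.
Required daily deficit = 1 × 7700 ÷ 7 = 1100 kcal/day.
Target intake = 2375.6563 − 1100 = 1275.6563 kcal/day.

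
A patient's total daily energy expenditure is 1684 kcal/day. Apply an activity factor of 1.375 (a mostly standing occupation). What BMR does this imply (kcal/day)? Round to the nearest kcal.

BMR = TEE ÷ activity factor = 1684 ÷ 1.375 = 1224.7273 kcal/day.

1225 kcal/day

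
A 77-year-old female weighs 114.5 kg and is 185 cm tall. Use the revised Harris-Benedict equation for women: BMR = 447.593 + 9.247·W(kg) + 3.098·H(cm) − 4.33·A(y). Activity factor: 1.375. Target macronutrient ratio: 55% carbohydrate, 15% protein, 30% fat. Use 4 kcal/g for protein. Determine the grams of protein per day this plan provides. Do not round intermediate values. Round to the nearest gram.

Harris-Benedict: BMR = 447.593 + 9.247(114.5) + 3.098(185) − 4.33(77) = 1746.0945 kcal/day.
TEE = 1746.0945 × 1.375 = 2400.8799 kcal/day.
Protein energy = 15% × 2400.8799 = 360.132 kcal.
Protein = 360.132 ÷ 4 kcal/g = 90.033 g.

90 g/day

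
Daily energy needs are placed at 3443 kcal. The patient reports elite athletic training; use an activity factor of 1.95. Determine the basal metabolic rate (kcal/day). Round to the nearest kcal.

BMR = TEE ÷ activity factor = 3443 ÷ 1.95 = 1765.641 kcal/day.

1766 kcal/day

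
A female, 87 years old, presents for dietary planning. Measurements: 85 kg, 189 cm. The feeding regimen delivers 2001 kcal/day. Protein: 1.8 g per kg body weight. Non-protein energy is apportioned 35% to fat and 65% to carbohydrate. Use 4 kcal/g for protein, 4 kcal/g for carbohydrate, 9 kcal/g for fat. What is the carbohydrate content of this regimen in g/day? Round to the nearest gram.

Protein = 1.8 × 85 = 153 g → 153 × 4 = 612 kcal.
Non-protein calories = 2001 − 612 = 1389 kcal.
Fat: 35% × 1389 = 486.15 kcal; carbohydrate: 902.85 kcal.
Carbohydrate: 902.85 kcal ÷ 4 kcal/g = 225.7125 g.

226 g/day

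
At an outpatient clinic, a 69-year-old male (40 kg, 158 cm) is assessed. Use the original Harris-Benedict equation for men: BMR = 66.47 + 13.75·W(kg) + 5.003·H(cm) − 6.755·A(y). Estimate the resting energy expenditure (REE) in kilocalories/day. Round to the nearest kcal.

941 kilocalories/day

Harris-Benedict: BMR = 66.47 + 13.75(40) + 5.003(158) − 6.755(69) = 940.849 kcal/day.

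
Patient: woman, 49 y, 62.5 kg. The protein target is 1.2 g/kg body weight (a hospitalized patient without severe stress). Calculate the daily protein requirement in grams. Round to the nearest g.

75 g/day

Protein = 1.2 g/kg × 62.5 kg = 75 g/day.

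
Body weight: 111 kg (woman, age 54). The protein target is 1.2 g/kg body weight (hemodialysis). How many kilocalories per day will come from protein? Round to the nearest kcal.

533 kcal/day

Protein = 1.2 g/kg × 111 kg = 133.2 g/day.
Protein energy = 133.2 g × 4 kcal/g = 532.8 kcal/day.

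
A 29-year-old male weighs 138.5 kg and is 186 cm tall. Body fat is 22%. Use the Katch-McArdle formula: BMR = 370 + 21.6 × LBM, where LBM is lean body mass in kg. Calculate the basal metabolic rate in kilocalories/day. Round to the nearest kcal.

LBM = 138.5 × (1 − 0.22) = 108.03 kg. Katch-McArdle: BMR = 370 + 21.6 × 108.03 = 2703.448 kcal/day.

2703 kilocalories/day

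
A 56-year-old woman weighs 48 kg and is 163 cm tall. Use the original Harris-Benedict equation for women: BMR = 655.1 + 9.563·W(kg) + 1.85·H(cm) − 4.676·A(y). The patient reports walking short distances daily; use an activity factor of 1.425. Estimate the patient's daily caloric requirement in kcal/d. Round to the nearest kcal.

Harris-Benedict: BMR = 655.1 + 9.563(48) + 1.85(163) − 4.676(56) = 1153.818 kcal/day.
TEE = BMR × activity factor = 1153.818 × 1.425 = 1644.1907 kcal/day.

1644 kcal/d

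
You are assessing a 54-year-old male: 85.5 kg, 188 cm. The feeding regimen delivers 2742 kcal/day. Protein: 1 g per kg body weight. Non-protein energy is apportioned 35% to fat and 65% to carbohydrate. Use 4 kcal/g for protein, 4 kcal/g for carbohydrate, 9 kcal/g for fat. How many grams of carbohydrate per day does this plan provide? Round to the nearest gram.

390 g/day

Protein = 1 × 85.5 = 85.5 g → 85.5 × 4 = 342 kcal.
Non-protein calories = 2742 − 342 = 2400 kcal.
Fat: 35% × 2400 = 840 kcal; carbohydrate: 1560 kcal.
Carbohydrate: 1560 kcal ÷ 4 kcal/g = 390 g.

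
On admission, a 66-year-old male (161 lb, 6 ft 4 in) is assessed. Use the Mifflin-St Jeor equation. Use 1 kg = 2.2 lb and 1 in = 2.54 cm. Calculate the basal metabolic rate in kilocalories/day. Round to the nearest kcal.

Convert to metric: weight = 161 ÷ 2.2 = 73.1818 kg; height = (6×12 + 4) × 2.54 = 76 × 2.54 = 193.04 cm.
Mifflin-St Jeor (male): BMR = 10(73.1818) + 6.25(193.04) − 5(66) + 5 = 731.8182 + 1206.5 − 330 + 5 = 1613.3182 kcal/day.

1613 kilocalories/day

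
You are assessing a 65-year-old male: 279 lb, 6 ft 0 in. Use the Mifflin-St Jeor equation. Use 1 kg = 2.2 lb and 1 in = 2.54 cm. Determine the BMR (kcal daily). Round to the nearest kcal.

2091 kcal daily

Convert to metric: weight = 279 ÷ 2.2 = 126.8182 kg; height = (6×12 + 0) × 2.54 = 72 × 2.54 = 182.88 cm.
Mifflin-St Jeor (male): BMR = 10(126.8182) + 6.25(182.88) − 5(65) + 5 = 1268.1818 + 1143 − 325 + 5 = 2091.1818 kcal/day.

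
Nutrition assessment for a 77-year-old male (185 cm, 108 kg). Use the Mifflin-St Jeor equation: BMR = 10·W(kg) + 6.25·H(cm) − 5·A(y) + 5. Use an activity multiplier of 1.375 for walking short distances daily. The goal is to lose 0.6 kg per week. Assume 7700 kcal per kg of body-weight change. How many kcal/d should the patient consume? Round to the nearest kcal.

1892 kcal/d

Mifflin-St Jeor (male): BMR = 10(108) + 6.25(185) − 5(77) + 5 = 1080 + 1156.25 − 385 + 5 = 1856.25 kcal/day.
TEE = 1856.25 × 1.375 = 2552.3438 kcal/day.
Required daily deficit = 0.6 × 7700 ÷ 7 = 660 kcal/day.
Target intake = 2552.3438 − 660 = 1892.3438 kcal/day.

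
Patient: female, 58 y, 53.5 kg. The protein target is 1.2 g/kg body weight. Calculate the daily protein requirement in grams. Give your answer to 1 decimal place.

64.2 g/day

Protein = 1.2 g/kg × 53.5 kg = 64.2 g/day.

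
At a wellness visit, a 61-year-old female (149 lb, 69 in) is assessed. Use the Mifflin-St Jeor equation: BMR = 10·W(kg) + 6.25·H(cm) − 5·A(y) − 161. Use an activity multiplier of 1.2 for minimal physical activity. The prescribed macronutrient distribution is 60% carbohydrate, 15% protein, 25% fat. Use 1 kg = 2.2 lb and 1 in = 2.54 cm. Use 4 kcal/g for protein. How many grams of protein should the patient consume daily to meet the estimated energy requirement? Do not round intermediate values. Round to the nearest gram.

Convert to metric: weight = 149 ÷ 2.2 = 67.7273 kg; height = 69 × 2.54 = 175.26 cm.
Mifflin-St Jeor (female): BMR = 10(67.7273) + 6.25(175.26) − 5(61) − 161 = 677.2727 + 1095.375 − 305 − 161 = 1306.6477 kcal/day.
TEE = 1306.6477 × 1.2 = 1567.9773 kcal/day.
Protein energy = 15% × 1567.9773 = 235.1966 kcal.
Protein = 235.1966 ÷ 4 kcal/g = 58.7991 g.

59 g/day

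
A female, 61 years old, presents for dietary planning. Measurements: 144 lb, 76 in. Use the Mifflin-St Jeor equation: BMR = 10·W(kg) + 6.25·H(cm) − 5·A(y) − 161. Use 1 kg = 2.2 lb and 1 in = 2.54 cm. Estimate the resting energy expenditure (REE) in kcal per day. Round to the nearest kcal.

Convert to metric: weight = 144 ÷ 2.2 = 65.4545 kg; height = 76 × 2.54 = 193.04 cm.
Mifflin-St Jeor (female): BMR = 10(65.4545) + 6.25(193.04) − 5(61) − 161 = 654.5455 + 1206.5 − 305 − 161 = 1395.0455 kcal/day.

1395 kcal per day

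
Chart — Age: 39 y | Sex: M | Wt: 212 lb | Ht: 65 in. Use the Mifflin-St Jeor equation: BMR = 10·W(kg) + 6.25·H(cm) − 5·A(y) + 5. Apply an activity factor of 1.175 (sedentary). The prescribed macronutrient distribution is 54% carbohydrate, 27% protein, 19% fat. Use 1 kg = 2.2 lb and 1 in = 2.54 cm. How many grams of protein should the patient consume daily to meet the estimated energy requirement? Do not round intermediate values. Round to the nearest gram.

Convert to metric: weight = 212 ÷ 2.2 = 96.3636 kg; height = 65 × 2.54 = 165.1 cm.
Mifflin-St Jeor (male): BMR = 10(96.3636) + 6.25(165.1) − 5(39) + 5 = 963.6364 + 1031.875 − 195 + 5 = 1805.5114 kcal/day.
TEE = 1805.5114 × 1.175 = 2121.4759 kcal/day.
Protein energy = 27% × 2121.4759 = 572.7985 kcal.
Protein = 572.7985 ÷ 4 kcal/g = 143.1996 g.

143 g/day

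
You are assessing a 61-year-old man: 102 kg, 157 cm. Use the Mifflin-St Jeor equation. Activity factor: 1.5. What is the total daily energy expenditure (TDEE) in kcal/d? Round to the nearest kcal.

2552 kcal/d

Mifflin-St Jeor (male): BMR = 10(102) + 6.25(157) − 5(61) + 5 = 1020 + 981.25 − 305 + 5 = 1701.25 kcal/day.
TEE = BMR × activity factor = 1701.25 × 1.5 = 2551.875 kcal/day.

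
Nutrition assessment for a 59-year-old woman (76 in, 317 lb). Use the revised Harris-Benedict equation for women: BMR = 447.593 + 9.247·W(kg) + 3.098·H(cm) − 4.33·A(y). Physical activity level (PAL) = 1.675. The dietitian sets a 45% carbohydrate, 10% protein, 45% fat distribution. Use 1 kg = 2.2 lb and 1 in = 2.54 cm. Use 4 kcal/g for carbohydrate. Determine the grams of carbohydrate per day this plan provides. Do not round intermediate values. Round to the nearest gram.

400 g/day

Convert to metric: weight = 317 ÷ 2.2 = 144.0909 kg; height = 76 × 2.54 = 193.04 cm.
Harris-Benedict: BMR = 447.593 + 9.247(144.0909) + 3.098(193.04) − 4.33(59) = 2122.5696 kcal/day.
TEE = 2122.5696 × 1.675 = 3555.304 kcal/day.
Carbohydrate energy = 45% × 3555.304 = 1599.8868 kcal.
Carbohydrate = 1599.8868 ÷ 4 kcal/g = 399.9717 g.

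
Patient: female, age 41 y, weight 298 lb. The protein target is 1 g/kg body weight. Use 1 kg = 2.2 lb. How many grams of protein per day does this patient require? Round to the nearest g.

Weight in kg = 298 ÷ 2.2 = 135.4545 kg.
Protein = 1 g/kg × 135.4545 kg = 135.4545 g/day.

135 g/day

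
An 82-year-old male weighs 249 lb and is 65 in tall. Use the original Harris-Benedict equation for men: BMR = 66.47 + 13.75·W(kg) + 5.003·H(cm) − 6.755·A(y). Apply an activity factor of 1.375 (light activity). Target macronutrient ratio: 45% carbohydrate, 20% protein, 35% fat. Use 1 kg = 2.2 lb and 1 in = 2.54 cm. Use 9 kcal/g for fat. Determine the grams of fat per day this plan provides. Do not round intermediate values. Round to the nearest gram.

101 g/day

Convert to metric: weight = 249 ÷ 2.2 = 113.1818 kg; height = 65 × 2.54 = 165.1 cm.
Harris-Benedict: BMR = 66.47 + 13.75(113.1818) + 5.003(165.1) − 6.755(82) = 1894.8053 kcal/day.
TEE = 1894.8053 × 1.375 = 2605.3573 kcal/day.
Fat energy = 35% × 2605.3573 = 911.8751 kcal.
Fat = 911.8751 ÷ 9 kcal/g = 101.3195 g.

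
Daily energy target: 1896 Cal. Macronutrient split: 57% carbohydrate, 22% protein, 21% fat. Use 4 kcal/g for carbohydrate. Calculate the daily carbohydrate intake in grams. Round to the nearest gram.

Carbohydrate energy = 57% × 1896 = 1080.72 kcal.
At 4 kcal/g: 1080.72 ÷ 4 = 270.18 g.

270 g/day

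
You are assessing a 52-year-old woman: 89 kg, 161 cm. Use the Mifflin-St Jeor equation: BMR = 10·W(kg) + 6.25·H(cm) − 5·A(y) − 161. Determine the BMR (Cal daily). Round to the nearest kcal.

Mifflin-St Jeor (female): BMR = 10(89) + 6.25(161) − 5(52) − 161 = 890 + 1006.25 − 260 − 161 = 1475.25 kcal/day.

1475 Cal daily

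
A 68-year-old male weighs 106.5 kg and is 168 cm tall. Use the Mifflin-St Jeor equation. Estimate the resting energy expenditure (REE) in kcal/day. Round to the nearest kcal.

1780 kcal/day

Mifflin-St Jeor (male): BMR = 10(106.5) + 6.25(168) − 5(68) + 5 = 1065 + 1050 − 340 + 5 = 1780 kcal/day.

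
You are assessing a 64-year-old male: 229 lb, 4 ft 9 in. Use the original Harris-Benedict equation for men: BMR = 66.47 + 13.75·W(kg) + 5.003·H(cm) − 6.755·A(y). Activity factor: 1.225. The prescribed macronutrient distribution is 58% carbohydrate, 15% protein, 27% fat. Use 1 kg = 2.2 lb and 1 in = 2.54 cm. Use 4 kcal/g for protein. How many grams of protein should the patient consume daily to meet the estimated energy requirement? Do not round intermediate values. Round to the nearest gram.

Convert to metric: weight = 229 ÷ 2.2 = 104.0909 kg; height = (4×12 + 9) × 2.54 = 57 × 2.54 = 144.78 cm.
Harris-Benedict: BMR = 66.47 + 13.75(104.0909) + 5.003(144.78) − 6.755(64) = 1789.7343 kcal/day.
TEE = 1789.7343 × 1.225 = 2192.4246 kcal/day.
Protein energy = 15% × 2192.4246 = 328.8637 kcal.
Protein = 328.8637 ÷ 4 kcal/g = 82.2159 g.

82 g/day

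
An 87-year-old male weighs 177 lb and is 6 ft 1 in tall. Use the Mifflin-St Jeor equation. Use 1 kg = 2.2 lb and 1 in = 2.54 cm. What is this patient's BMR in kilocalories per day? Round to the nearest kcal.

Convert to metric: weight = 177 ÷ 2.2 = 80.4545 kg; height = (6×12 + 1) × 2.54 = 73 × 2.54 = 185.42 cm.
Mifflin-St Jeor (male): BMR = 10(80.4545) + 6.25(185.42) − 5(87) + 5 = 804.5455 + 1158.875 − 435 + 5 = 1533.4205 kcal/day.

1533 kilocalories per day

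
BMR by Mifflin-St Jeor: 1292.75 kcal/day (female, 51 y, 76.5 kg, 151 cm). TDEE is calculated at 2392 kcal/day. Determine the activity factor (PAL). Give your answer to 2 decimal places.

1.85

Activity factor = TEE ÷ BMR = 2392 ÷ 1292.75 = 1.85.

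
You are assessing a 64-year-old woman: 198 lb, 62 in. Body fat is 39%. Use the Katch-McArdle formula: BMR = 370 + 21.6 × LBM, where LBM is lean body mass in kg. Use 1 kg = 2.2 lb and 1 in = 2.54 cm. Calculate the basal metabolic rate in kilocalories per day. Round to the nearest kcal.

1556 kilocalories per day

Convert to metric: weight = 198 ÷ 2.2 = 90 kg; height = 62 × 2.54 = 157.48 cm.
LBM = 90 × (1 − 0.39) = 54.9 kg. Katch-McArdle: BMR = 370 + 21.6 × 54.9 = 1555.84 kcal/day.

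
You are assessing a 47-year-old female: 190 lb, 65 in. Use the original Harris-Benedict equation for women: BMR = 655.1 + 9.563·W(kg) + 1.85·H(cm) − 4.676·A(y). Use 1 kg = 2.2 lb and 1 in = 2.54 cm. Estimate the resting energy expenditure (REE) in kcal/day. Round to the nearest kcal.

Convert to metric: weight = 190 ÷ 2.2 = 86.3636 kg; height = 65 × 2.54 = 165.1 cm.
Harris-Benedict: BMR = 655.1 + 9.563(86.3636) + 1.85(165.1) − 4.676(47) = 1566.6585 kcal/day.

1567 kcal/day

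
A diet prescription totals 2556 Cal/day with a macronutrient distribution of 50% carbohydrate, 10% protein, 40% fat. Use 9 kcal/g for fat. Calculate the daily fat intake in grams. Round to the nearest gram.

114 g/day

Fat energy = 40% × 2556 = 1022.4 kcal.
At 9 kcal/g: 1022.4 ÷ 9 = 113.6 g.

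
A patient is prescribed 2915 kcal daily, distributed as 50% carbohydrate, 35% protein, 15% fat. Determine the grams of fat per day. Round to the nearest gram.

49 g/day

Fat energy = 15% × 2915 = 437.25 kcal.
At 9 kcal/g: 437.25 ÷ 9 = 48.5833 g.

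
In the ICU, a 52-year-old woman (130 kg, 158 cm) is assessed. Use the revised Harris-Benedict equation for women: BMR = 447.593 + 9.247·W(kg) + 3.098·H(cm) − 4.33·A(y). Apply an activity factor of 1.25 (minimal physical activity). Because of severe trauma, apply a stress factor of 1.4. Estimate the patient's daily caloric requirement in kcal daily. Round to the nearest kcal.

3350 kcal daily

Harris-Benedict: BMR = 447.593 + 9.247(130) + 3.098(158) − 4.33(52) = 1914.027 kcal/day.
TEE = BMR × activity factor = 1914.027 × 1.25 = 2392.5338 kcal/day.
Apply stress factor: 2392.5338 × 1.4 = 3349.5473 kcal/day.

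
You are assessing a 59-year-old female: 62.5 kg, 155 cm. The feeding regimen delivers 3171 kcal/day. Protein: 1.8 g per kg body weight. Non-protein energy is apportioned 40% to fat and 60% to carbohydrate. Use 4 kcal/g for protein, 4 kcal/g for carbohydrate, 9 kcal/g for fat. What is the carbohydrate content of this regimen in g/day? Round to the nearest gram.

Protein = 1.8 × 62.5 = 112.5 g → 112.5 × 4 = 450 kcal.
Non-protein calories = 3171 − 450 = 2721 kcal.
Fat: 40% × 2721 = 1088.4 kcal; carbohydrate: 1632.6 kcal.
Carbohydrate: 1632.6 kcal ÷ 4 kcal/g = 408.15 g.

408 g/day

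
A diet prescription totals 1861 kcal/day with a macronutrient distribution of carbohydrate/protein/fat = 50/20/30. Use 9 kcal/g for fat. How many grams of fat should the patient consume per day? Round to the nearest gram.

Fat energy = 30% × 1861 = 558.3 kcal.
At 9 kcal/g: 558.3 ÷ 9 = 62.0333 g.

62 g/day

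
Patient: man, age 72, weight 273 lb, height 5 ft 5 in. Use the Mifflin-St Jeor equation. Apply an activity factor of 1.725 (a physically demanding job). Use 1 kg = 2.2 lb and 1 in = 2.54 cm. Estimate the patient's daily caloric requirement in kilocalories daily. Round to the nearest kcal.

3308 kilocalories daily

Convert to metric: weight = 273 ÷ 2.2 = 124.0909 kg; height = (5×12 + 5) × 2.54 = 65 × 2.54 = 165.1 cm.
Mifflin-St Jeor (male): BMR = 10(124.0909) + 6.25(165.1) − 5(72) + 5 = 1240.9091 + 1031.875 − 360 + 5 = 1917.7841 kcal/day.
TEE = BMR × activity factor = 1917.7841 × 1.725 = 3308.1776 kcal/day.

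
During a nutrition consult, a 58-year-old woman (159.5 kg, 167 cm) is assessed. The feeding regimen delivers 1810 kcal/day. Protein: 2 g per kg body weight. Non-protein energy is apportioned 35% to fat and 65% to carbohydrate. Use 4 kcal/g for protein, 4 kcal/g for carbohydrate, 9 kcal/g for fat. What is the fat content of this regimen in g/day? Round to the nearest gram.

21 g/day

Protein = 2 × 159.5 = 319 g → 319 × 4 = 1276 kcal.
Non-protein calories = 1810 − 1276 = 534 kcal.
Fat: 35% × 534 = 186.9 kcal; carbohydrate: 347.1 kcal.
Fat: 186.9 kcal ÷ 9 kcal/g = 20.7667 g.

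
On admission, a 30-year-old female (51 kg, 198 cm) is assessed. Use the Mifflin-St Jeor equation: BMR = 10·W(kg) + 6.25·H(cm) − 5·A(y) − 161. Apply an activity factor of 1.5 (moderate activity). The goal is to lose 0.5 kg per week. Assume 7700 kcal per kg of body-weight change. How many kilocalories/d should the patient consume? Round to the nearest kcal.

1605 kilocalories/d

Mifflin-St Jeor (female): BMR = 10(51) + 6.25(198) − 5(30) − 161 = 510 + 1237.5 − 150 − 161 = 1436.5 kcal/day.
TEE = 1436.5 × 1.5 = 2154.75 kcal/day.
Required daily deficit = 0.5 × 7700 ÷ 7 = 550 kcal/day.
Target intake = 2154.75 − 550 = 1604.75 kcal/day.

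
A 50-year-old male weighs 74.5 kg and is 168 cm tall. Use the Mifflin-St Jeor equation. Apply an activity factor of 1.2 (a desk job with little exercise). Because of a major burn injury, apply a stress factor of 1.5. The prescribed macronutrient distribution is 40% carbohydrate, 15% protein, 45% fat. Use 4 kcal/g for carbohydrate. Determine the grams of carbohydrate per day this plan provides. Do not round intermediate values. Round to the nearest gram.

279 g/day

Mifflin-St Jeor (male): BMR = 10(74.5) + 6.25(168) − 5(50) + 5 = 745 + 1050 − 250 + 5 = 1550 kcal/day.
TEE = 1550 × 1.2 = 1860 kcal/day.
With stress factor 1.5: 1860 × 1.5 = 2790 kcal/day.
Carbohydrate energy = 40% × 2790 = 1116 kcal.
Carbohydrate = 1116 ÷ 4 kcal/g = 279 g.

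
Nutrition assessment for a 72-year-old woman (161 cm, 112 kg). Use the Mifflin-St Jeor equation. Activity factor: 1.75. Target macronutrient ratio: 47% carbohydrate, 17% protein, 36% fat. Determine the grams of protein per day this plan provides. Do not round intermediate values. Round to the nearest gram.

Mifflin-St Jeor (female): BMR = 10(112) + 6.25(161) − 5(72) − 161 = 1120 + 1006.25 − 360 − 161 = 1605.25 kcal/day.
TEE = 1605.25 × 1.75 = 2809.1875 kcal/day.
Protein energy = 17% × 2809.1875 = 477.5619 kcal.
Protein = 477.5619 ÷ 4 kcal/g = 119.3905 g.

119 g/day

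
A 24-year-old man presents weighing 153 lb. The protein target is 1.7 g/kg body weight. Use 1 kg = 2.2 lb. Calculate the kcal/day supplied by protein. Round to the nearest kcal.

Weight in kg = 153 ÷ 2.2 = 69.5455 kg.
Protein = 1.7 g/kg × 69.5455 kg = 118.2273 g/day.
Protein energy = 118.2273 g × 4 kcal/g = 472.9091 kcal/day.

473 kcal/day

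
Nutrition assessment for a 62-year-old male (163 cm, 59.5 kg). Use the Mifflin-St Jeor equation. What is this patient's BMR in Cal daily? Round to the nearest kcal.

1309 Cal daily

Mifflin-St Jeor (male): BMR = 10(59.5) + 6.25(163) − 5(62) + 5 = 595 + 1018.75 − 310 + 5 = 1308.75 kcal/day.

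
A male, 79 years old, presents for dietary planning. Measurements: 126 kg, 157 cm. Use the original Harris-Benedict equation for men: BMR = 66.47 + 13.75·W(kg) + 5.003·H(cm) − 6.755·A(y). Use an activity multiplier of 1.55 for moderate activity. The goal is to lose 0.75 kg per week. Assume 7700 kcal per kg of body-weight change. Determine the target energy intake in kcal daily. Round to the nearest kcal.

2354 kcal daily

Harris-Benedict: BMR = 66.47 + 13.75(126) + 5.003(157) − 6.755(79) = 2050.796 kcal/day.
TEE = 2050.796 × 1.55 = 3178.7338 kcal/day.
Required daily deficit = 0.75 × 7700 ÷ 7 = 825 kcal/day.
Target intake = 3178.7338 − 825 = 2353.7338 kcal/day.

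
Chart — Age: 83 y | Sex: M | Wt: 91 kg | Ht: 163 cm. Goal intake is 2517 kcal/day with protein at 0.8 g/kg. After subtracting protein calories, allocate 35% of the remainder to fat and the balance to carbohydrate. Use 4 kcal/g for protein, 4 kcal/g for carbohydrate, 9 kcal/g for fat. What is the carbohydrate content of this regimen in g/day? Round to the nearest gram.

Protein = 0.8 × 91 = 72.8 g → 72.8 × 4 = 291.2 kcal.
Non-protein calories = 2517 − 291.2 = 2225.8 kcal.
Fat: 35% × 2225.8 = 779.03 kcal; carbohydrate: 1446.77 kcal.
Carbohydrate: 1446.77 kcal ÷ 4 kcal/g = 361.6925 g.

362 g/day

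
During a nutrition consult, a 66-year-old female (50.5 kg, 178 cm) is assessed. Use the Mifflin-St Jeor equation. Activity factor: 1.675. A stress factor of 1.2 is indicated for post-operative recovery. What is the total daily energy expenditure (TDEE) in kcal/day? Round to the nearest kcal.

Mifflin-St Jeor (female): BMR = 10(50.5) + 6.25(178) − 5(66) − 161 = 505 + 1112.5 − 330 − 161 = 1126.5 kcal/day.
TEE = BMR × activity factor = 1126.5 × 1.675 = 1886.8875 kcal/day.
Apply stress factor: 1886.8875 × 1.2 = 2264.265 kcal/day.

2264 kcal/day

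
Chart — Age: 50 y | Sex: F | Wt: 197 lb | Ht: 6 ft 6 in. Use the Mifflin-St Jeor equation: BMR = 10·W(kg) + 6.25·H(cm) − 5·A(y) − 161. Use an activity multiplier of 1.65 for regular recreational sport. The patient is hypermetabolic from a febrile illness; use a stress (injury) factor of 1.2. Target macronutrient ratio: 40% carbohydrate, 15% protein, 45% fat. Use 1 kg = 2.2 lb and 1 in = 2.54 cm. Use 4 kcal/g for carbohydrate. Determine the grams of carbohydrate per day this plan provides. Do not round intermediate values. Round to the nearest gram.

Convert to metric: weight = 197 ÷ 2.2 = 89.5455 kg; height = (6×12 + 6) × 2.54 = 78 × 2.54 = 198.12 cm.
Mifflin-St Jeor (female): BMR = 10(89.5455) + 6.25(198.12) − 5(50) − 161 = 895.4545 + 1238.25 − 250 − 161 = 1722.7045 kcal/day.
TEE = 1722.7045 × 1.65 = 2842.4625 kcal/day.
With stress factor 1.2: 2842.4625 × 1.2 = 3410.955 kcal/day.
Carbohydrate energy = 40% × 3410.955 = 1364.382 kcal.
Carbohydrate = 1364.382 ÷ 4 kcal/g = 341.0955 g.

341 g/day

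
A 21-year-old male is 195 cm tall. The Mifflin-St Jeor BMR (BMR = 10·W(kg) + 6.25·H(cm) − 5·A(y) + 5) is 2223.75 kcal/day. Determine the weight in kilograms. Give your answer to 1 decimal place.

110.5 kg

2223.75 = 10·W + 6.25(195) − 5(21) + 5
10·W = 2223.75 − 1118.75 = 1105, so W = 110.5 kg.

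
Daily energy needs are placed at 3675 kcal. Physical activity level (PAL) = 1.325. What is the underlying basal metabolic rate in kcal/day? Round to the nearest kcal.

BMR = TEE ÷ activity factor = 3675 ÷ 1.325 = 2773.5849 kcal/day.

2774 kcal/day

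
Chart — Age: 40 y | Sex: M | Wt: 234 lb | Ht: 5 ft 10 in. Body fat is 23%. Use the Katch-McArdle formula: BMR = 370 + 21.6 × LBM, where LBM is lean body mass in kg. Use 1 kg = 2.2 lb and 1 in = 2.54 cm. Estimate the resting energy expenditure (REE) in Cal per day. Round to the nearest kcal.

2139 Cal per day

Convert to metric: weight = 234 ÷ 2.2 = 106.3636 kg; height = (5×12 + 10) × 2.54 = 70 × 2.54 = 177.8 cm.
LBM = 106.3636 × (1 − 0.23) = 81.9 kg. Katch-McArdle: BMR = 370 + 21.6 × 81.9 = 2139.04 kcal/day.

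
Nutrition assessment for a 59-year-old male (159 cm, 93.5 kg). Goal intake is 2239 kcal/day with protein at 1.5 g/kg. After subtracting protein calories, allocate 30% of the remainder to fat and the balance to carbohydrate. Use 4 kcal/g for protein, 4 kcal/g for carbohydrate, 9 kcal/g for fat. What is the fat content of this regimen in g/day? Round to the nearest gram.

Protein = 1.5 × 93.5 = 140.25 g → 140.25 × 4 = 561 kcal.
Non-protein calories = 2239 − 561 = 1678 kcal.
Fat: 30% × 1678 = 503.4 kcal; carbohydrate: 1174.6 kcal.
Fat: 503.4 kcal ÷ 9 kcal/g = 55.9333 g.

56 g/day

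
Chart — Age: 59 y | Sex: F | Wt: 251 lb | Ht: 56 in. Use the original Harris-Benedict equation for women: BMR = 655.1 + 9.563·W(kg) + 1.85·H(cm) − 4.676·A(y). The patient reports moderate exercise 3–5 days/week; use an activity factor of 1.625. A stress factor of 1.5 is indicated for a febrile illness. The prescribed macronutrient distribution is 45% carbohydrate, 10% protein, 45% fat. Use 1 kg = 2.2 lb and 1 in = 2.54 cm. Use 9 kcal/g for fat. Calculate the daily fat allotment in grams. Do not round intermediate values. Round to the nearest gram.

211 g/day

Convert to metric: weight = 251 ÷ 2.2 = 114.0909 kg; height = 56 × 2.54 = 142.24 cm.
Harris-Benedict: BMR = 655.1 + 9.563(114.0909) + 1.85(142.24) − 4.676(59) = 1733.4114 kcal/day.
TEE = 1733.4114 × 1.625 = 2816.7935 kcal/day.
With stress factor 1.5: 2816.7935 × 1.5 = 4225.1902 kcal/day.
Fat energy = 45% × 4225.1902 = 1901.3356 kcal.
Fat = 1901.3356 ÷ 9 kcal/g = 211.2595 g.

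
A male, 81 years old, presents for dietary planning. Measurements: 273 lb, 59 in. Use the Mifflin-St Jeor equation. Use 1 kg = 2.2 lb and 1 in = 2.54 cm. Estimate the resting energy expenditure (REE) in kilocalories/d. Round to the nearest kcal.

1778 kilocalories/d

Convert to metric: weight = 273 ÷ 2.2 = 124.0909 kg; height = 59 × 2.54 = 149.86 cm.
Mifflin-St Jeor (male): BMR = 10(124.0909) + 6.25(149.86) − 5(81) + 5 = 1240.9091 + 936.625 − 405 + 5 = 1777.5341 kcal/day.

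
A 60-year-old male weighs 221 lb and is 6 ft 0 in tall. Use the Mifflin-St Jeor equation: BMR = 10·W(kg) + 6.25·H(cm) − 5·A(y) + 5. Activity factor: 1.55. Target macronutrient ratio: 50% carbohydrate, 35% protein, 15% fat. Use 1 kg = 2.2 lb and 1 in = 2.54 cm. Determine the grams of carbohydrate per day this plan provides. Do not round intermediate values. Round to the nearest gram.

359 g/day

Convert to metric: weight = 221 ÷ 2.2 = 100.4545 kg; height = (6×12 + 0) × 2.54 = 72 × 2.54 = 182.88 cm.
Mifflin-St Jeor (male): BMR = 10(100.4545) + 6.25(182.88) − 5(60) + 5 = 1004.5455 + 1143 − 300 + 5 = 1852.5455 kcal/day.
TEE = 1852.5455 × 1.55 = 2871.4455 kcal/day.
Carbohydrate energy = 50% × 2871.4455 = 1435.7227 kcal.
Carbohydrate = 1435.7227 ÷ 4 kcal/g = 358.9307 g.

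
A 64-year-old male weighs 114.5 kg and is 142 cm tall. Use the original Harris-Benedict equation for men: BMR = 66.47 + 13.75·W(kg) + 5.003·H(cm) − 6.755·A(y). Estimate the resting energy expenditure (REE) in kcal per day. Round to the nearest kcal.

1919 kcal per day

Harris-Benedict: BMR = 66.47 + 13.75(114.5) + 5.003(142) − 6.755(64) = 1918.951 kcal/day.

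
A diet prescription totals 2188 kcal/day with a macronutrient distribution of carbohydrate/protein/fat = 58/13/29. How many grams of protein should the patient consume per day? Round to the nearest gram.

71 g/day

Protein energy = 13% × 2188 = 284.44 kcal.
At 4 kcal/g: 284.44 ÷ 4 = 71.11 g.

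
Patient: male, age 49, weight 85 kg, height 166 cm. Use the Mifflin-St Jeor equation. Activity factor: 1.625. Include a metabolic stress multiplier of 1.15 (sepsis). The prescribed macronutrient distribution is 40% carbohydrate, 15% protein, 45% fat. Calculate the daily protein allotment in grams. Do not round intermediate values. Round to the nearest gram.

Mifflin-St Jeor (male): BMR = 10(85) + 6.25(166) − 5(49) + 5 = 850 + 1037.5 − 245 + 5 = 1647.5 kcal/day.
TEE = 1647.5 × 1.625 = 2677.1875 kcal/day.
With stress factor 1.15: 2677.1875 × 1.15 = 3078.7656 kcal/day.
Protein energy = 15% × 3078.7656 = 461.8148 kcal.
Protein = 461.8148 ÷ 4 kcal/g = 115.4537 g.

115 g/day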